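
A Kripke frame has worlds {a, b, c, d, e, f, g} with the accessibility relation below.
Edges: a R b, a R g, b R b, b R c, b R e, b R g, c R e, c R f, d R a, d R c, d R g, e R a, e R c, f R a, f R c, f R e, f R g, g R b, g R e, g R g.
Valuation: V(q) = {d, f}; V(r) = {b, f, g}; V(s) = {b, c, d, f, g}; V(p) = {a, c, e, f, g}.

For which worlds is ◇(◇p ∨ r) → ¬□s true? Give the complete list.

b, c, d, e, f, g

Recall that □ψ holds at a world iff ψ holds at every accessible world, and ◇ψ holds iff ψ holds at some accessible world.
Let φ = ◇(◇p ∨ r) → ¬□s. Evaluate φ at each world:
  a (successors {b, g}): φ is false.
  b (successors {b, c, e, g}): φ is true.
  c (successors {e, f}): φ is true.
  d (successors {a, c, g}): φ is true.
  e (successors {a, c}): φ is true.
  f (successors {a, c, e, g}): φ is true.
  g (successors {b, e, g}): φ is true.
For instance, at e:
  At e: ◇(◇p ∨ r) is true, ¬□s is true, so ◇(◇p ∨ r) → ¬□s is true.
    At e: ◇(◇p ∨ r) requires ◇p ∨ r at some successor in {a, c}.
      ◇p ∨ r holds at a, so ◇(◇p ∨ r) is true at e.
    At e: □s is false, so ¬□s is true.
      At e: □s requires s at every successor {a, c}.
        s fails at a, so □s is false at e.
Satisfying worlds: {b, c, d, e, f, g}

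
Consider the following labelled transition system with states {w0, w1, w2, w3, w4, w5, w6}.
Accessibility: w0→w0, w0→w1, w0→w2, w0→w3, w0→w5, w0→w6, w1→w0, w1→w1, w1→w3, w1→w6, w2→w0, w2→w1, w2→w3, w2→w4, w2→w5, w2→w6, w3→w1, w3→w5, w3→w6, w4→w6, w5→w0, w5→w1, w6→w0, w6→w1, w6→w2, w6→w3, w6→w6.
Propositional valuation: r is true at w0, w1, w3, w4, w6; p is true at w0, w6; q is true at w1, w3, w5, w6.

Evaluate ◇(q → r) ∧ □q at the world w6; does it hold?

Recall that □ψ holds at a world iff ψ holds at every accessible world, and ◇ψ holds iff ψ holds at some accessible world.
At w6: ◇(q → r) is true, □q is false, so ◇(q → r) ∧ □q is false.
  At w6: ◇(q → r) requires q → r at some successor in {w0, w1, w2, w3, w6}.
    q → r holds at w0, so ◇(q → r) is true at w6.
  At w6: □q requires q at every successor {w0, w1, w2, w3, w6}.
    q fails at w0, so □q is false at w6.

No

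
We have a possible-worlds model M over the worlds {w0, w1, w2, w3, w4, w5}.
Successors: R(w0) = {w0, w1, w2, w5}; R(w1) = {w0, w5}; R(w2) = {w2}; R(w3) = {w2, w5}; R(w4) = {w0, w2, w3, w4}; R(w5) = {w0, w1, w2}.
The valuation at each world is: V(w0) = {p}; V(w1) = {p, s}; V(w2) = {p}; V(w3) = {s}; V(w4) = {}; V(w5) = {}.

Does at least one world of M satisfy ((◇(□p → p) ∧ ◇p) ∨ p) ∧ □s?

Let φ = ((◇(□p → p) ∧ ◇p) ∨ p) ∧ □s. Evaluate φ at each world:
  w0 (successors {w0, w1, w2, w5}): φ is false.
  w1 (successors {w0, w5}): φ is false.
  w2 (successors {w2}): φ is false.
  w3 (successors {w2, w5}): φ is false.
  w4 (successors {w0, w2, w3, w4}): φ is false.
  w5 (successors {w0, w1, w2}): φ is false.
For instance, at w5:
  At w5: (◇(□p → p) ∧ ◇p) ∨ p is true, □s is false, so ((◇(□p → p) ∧ ◇p) ∨ p) ∧ □s is false.
    At w5: ◇(□p → p) ∧ ◇p is true, p is false, so (◇(□p → p) ∧ ◇p) ∨ p is true.
      At w5: ◇(□p → p) is true, ◇p is true, so ◇(□p → p) ∧ ◇p is true.
    At w5: □s requires s at every successor {w0, w1, w2}.
      s fails at w0, so □s is false at w5.

No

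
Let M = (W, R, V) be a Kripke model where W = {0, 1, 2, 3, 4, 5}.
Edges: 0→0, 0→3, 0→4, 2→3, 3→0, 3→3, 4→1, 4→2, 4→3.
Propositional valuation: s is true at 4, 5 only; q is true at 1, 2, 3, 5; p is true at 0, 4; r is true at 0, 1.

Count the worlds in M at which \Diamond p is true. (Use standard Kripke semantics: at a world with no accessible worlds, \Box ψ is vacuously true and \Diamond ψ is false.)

2

Let φ = \Diamond p. Evaluate φ at each world:
  0 (successors {0, 3, 4}): φ is true.
  1 (successors ∅): φ is false.
  2 (successors {3}): φ is false.
  3 (successors {0, 3}): φ is true.
  4 (successors {1, 2, 3}): φ is false.
  5 (successors ∅): φ is false.
For instance, at 2:
  At 2: \Diamond p requires p at some successor in {3}.
    At 3: p is false.
  So \Diamond p is false at 2.
Satisfying worlds: {0, 3}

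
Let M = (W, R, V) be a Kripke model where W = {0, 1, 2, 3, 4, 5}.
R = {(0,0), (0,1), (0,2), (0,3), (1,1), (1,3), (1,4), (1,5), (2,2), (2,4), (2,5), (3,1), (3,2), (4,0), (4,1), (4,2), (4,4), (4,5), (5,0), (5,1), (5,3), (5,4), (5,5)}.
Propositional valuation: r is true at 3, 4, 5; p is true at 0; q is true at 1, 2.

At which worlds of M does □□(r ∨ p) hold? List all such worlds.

none

Let φ = □□(r ∨ p). Evaluate φ at each world:
  0 (successors {0, 1, 2, 3}): φ is false.
  1 (successors {1, 3, 4, 5}): φ is false.
  2 (successors {2, 4, 5}): φ is false.
  3 (successors {1, 2}): φ is false.
  4 (successors {0, 1, 2, 4, 5}): φ is false.
  5 (successors {0, 1, 3, 4, 5}): φ is false.
For instance, at 4:
  At 4: □□(r ∨ p) requires □(r ∨ p) at every successor {0, 1, 2, 4, 5}.
    □(r ∨ p) fails at 0, so □□(r ∨ p) is false at 4.
      At 0: □(r ∨ p) requires r ∨ p at every successor {0, 1, 2, 3}.
        r ∨ p fails at 1, so □(r ∨ p) is false at 0.
Satisfying worlds: none.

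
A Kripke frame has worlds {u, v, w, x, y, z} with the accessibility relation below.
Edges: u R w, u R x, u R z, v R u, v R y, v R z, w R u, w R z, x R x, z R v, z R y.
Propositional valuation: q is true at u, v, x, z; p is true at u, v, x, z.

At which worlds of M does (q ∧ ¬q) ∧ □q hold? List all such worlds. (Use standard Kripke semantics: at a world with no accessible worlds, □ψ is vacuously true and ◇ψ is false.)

none

Recall that □ψ holds at a world iff ψ holds at every accessible world, and ◇ψ holds iff ψ holds at some accessible world.
Let φ = (q ∧ ¬q) ∧ □q. Evaluate φ at each world:
  u (successors {w, x, z}): φ is false.
  v (successors {u, y, z}): φ is false.
  w (successors {u, z}): φ is false.
  x (successors {x}): φ is false.
  y (successors ∅): φ is false.
  z (successors {v, y}): φ is false.
For instance, at w:
  At w: q ∧ ¬q is false, □q is true, so (q ∧ ¬q) ∧ □q is false.
    At w: □q requires q at every successor {u, z}.
      At u: q is true.
      At z: q is true.
    So □q is true at w.
Satisfying worlds: none.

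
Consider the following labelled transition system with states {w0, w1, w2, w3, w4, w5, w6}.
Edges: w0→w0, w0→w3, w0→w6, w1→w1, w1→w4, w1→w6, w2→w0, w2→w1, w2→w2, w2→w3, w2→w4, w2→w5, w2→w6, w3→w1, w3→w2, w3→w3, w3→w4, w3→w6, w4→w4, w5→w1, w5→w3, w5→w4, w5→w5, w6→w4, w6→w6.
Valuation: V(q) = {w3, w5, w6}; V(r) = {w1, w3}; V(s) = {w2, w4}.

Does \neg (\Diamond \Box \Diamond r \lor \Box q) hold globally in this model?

Yes

Let φ = \neg (\Diamond \Box \Diamond r \lor \Box q). Evaluate φ at each world:
  w0 (successors {w0, w3, w6}): φ is true.
  w1 (successors {w1, w4, w6}): φ is true.
  w2 (successors {w0, w1, w2, w3, w4, w5, w6}): φ is true.
  w3 (successors {w1, w2, w3, w4, w6}): φ is true.
  w4 (successors {w4}): φ is true.
  w5 (successors {w1, w3, w4, w5}): φ is true.
  w6 (successors {w4, w6}): φ is true.
For instance, at w1:
  At w1: \Diamond \Box \Diamond r \lor \Box q is false, so \neg (\Diamond \Box \Diamond r \lor \Box q) is true.
    At w1: \Diamond \Box \Diamond r is false, \Box q is false, so \Diamond \Box \Diamond r \lor \Box q is false.
      At w1: \Diamond \Box \Diamond r requires \Box \Diamond r at some successor in {w1, w4, w6}.
        At w1: \Box \Diamond r is false.
        At w4: \Box \Diamond r is false.
        At w6: \Box \Diamond r is false.
      So \Diamond \Box \Diamond r is false at w1.
      At w1: \Box q requires q at every successor {w1, w4, w6}.
        q fails at w1, so \Box q is false at w1.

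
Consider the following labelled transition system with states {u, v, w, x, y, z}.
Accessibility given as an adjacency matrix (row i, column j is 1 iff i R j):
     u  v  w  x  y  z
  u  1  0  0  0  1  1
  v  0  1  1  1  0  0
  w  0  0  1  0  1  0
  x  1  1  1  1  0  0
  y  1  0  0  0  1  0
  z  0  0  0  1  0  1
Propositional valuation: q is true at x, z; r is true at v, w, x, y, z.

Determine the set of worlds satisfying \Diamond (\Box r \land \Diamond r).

u, v, w, x, z

Let φ = \Diamond (\Box r \land \Diamond r). Evaluate φ at each world:
  u (successors {u, y, z}): φ is true.
  v (successors {v, w, x}): φ is true.
  w (successors {w, y}): φ is true.
  x (successors {u, v, w, x}): φ is true.
  y (successors {u, y}): φ is false.
  z (successors {x, z}): φ is true.
For instance, at u:
  At u: \Diamond (\Box r \land \Diamond r) requires \Box r \land \Diamond r at some successor in {u, y, z}.
    \Box r \land \Diamond r holds at z, so \Diamond (\Box r \land \Diamond r) is true at u.
      At z: \Box r is true, \Diamond r is true, so \Box r \land \Diamond r is true.
Satisfying worlds: {u, v, w, x, z}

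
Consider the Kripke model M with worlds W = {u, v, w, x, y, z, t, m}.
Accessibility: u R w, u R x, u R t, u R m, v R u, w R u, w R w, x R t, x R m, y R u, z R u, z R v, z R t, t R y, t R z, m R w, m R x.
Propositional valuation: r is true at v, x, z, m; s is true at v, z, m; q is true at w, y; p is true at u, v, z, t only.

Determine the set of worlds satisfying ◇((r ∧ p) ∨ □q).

z, t

Let φ = ◇((r ∧ p) ∨ □q). Evaluate φ at each world:
  u (successors {w, x, t, m}): φ is false.
  v (successors {u}): φ is false.
  w (successors {u, w}): φ is false.
  x (successors {t, m}): φ is false.
  y (successors {u}): φ is false.
  z (successors {u, v, t}): φ is true.
  t (successors {y, z}): φ is true.
  m (successors {w, x}): φ is false.
For instance, at w:
  At w: ◇((r ∧ p) ∨ □q) requires (r ∧ p) ∨ □q at some successor in {u, w}.
    At u: (r ∧ p) ∨ □q is false.
    At w: (r ∧ p) ∨ □q is false.
  So ◇((r ∧ p) ∨ □q) is false at w.
Satisfying worlds: {z, t}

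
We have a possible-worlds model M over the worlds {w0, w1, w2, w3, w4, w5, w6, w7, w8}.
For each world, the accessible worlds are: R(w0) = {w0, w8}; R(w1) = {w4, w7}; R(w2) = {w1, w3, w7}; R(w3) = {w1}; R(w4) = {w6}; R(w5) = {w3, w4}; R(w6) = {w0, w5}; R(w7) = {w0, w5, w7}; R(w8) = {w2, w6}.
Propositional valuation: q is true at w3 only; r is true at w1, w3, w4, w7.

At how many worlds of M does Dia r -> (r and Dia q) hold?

Let φ = Dia r -> (r and Dia q). Evaluate φ at each world:
  w0 (successors {w0, w8}): φ is true.
  w1 (successors {w4, w7}): φ is false.
  w2 (successors {w1, w3, w7}): φ is false.
  w3 (successors {w1}): φ is false.
  w4 (successors {w6}): φ is true.
  w5 (successors {w3, w4}): φ is false.
  w6 (successors {w0, w5}): φ is true.
  w7 (successors {w0, w5, w7}): φ is false.
  w8 (successors {w2, w6}): φ is true.
For instance, at w7:
  At w7: Dia r is true, r and Dia q is false, so Dia r -> (r and Dia q) is false.
    At w7: Dia r requires r at some successor in {w0, w5, w7}.
      r holds at w7, so Dia r is true at w7.
    At w7: r is true, Dia q is false, so r and Dia q is false.
      At w7: Dia q requires q at some successor in {w0, w5, w7}.
        At w0: q is false.
        At w5: q is false.
        At w7: q is false.
      So Dia q is false at w7.
Satisfying worlds: {w0, w4, w6, w8}

4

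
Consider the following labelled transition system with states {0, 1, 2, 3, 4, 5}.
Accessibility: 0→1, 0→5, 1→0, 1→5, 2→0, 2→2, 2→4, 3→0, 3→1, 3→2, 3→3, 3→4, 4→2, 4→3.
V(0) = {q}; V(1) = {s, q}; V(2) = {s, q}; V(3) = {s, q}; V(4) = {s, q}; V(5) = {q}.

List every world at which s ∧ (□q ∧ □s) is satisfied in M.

4

Let φ = s ∧ (□q ∧ □s). Evaluate φ at each world:
  0 (successors {1, 5}): φ is false.
  1 (successors {0, 5}): φ is false.
  2 (successors {0, 2, 4}): φ is false.
  3 (successors {0, 1, 2, 3, 4}): φ is false.
  4 (successors {2, 3}): φ is true.
  5 (successors ∅): φ is false.
For instance, at 0:
  At 0: s is false, □q ∧ □s is false, so s ∧ (□q ∧ □s) is false.
    At 0: □q is true, □s is false, so □q ∧ □s is false.
      At 0: □q requires q at every successor {1, 5}.
        At 1: q is true.
        At 5: q is true.
      So □q is true at 0.
      At 0: □s requires s at every successor {1, 5}.
        s fails at 5, so □s is false at 0.
Satisfying worlds: {4}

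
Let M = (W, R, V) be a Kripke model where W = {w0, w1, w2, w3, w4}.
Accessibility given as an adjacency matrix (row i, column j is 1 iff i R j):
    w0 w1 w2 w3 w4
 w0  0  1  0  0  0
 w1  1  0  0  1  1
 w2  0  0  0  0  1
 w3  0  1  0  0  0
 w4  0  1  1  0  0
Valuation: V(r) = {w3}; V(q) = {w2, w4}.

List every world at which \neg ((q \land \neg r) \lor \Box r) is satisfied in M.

w0, w1, w3

Let φ = \neg ((q \land \neg r) \lor \Box r). Evaluate φ at each world:
  w0 (successors {w1}): φ is true.
  w1 (successors {w0, w3, w4}): φ is true.
  w2 (successors {w4}): φ is false.
  w3 (successors {w1}): φ is true.
  w4 (successors {w1, w2}): φ is false.
For instance, at w1:
  At w1: (q \land \neg r) \lor \Box r is false, so \neg ((q \land \neg r) \lor \Box r) is true.
    At w1: q \land \neg r is false, \Box r is false, so (q \land \neg r) \lor \Box r is false.
      At w1: \Box r requires r at every successor {w0, w3, w4}.
        r fails at w0, so \Box r is false at w1.
Satisfying worlds: {w0, w1, w3}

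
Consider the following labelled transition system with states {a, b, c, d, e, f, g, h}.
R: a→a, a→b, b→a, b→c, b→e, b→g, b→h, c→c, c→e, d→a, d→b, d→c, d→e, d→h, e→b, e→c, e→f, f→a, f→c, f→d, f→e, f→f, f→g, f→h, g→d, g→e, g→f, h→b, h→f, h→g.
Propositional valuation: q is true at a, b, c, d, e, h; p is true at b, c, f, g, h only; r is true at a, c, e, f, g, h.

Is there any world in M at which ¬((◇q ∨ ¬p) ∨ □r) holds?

No

Recall that □ψ holds at a world iff ψ holds at every accessible world, and ◇ψ holds iff ψ holds at some accessible world.
Let φ = ¬((◇q ∨ ¬p) ∨ □r). Evaluate φ at each world:
  a (successors {a, b}): φ is false.
  b (successors {a, c, e, g, h}): φ is false.
  c (successors {c, e}): φ is false.
  d (successors {a, b, c, e, h}): φ is false.
  e (successors {b, c, f}): φ is false.
  f (successors {a, c, d, e, f, g, h}): φ is false.
  g (successors {d, e, f}): φ is false.
  h (successors {b, f, g}): φ is false.
For instance, at a:
  At a: (◇q ∨ ¬p) ∨ □r is true, so ¬((◇q ∨ ¬p) ∨ □r) is false.
    At a: ◇q ∨ ¬p is true, □r is false, so (◇q ∨ ¬p) ∨ □r is true.
      At a: ◇q is true, ¬p is true, so ◇q ∨ ¬p is true.
      At a: □r requires r at every successor {a, b}.
        r fails at b, so □r is false at a.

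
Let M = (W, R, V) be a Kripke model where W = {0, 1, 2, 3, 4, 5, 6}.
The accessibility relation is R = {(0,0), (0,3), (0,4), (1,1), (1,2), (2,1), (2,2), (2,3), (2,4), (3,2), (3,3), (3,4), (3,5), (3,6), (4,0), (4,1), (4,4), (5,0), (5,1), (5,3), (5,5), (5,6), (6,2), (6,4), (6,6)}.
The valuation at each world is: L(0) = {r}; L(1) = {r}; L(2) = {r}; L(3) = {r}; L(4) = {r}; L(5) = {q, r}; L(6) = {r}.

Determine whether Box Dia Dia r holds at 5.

Yes

At 5: Box Dia Dia r requires Dia Dia r at every successor {0, 1, 3, 5, 6}.
  At 0: Dia Dia r is true.
  At 1: Dia Dia r is true.
  At 3: Dia Dia r is true.
  At 5: Dia Dia r is true.
  At 6: Dia Dia r is true.
So Box Dia Dia r is true at 5.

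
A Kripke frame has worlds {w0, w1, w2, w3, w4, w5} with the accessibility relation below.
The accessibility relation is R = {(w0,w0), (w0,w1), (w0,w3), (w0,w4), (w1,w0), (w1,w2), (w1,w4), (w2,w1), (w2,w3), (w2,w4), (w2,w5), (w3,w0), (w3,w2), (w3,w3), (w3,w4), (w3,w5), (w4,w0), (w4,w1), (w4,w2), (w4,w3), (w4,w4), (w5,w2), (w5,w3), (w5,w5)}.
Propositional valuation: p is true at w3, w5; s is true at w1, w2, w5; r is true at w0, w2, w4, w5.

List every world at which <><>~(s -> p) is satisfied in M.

Let φ = <><>~(s -> p). Evaluate φ at each world:
  w0 (successors {w0, w1, w3, w4}): φ is true.
  w1 (successors {w0, w2, w4}): φ is true.
  w2 (successors {w1, w3, w4, w5}): φ is true.
  w3 (successors {w0, w2, w3, w4, w5}): φ is true.
  w4 (successors {w0, w1, w2, w3, w4}): φ is true.
  w5 (successors {w2, w3, w5}): φ is true.
For instance, at w3:
  At w3: <><>~(s -> p) requires <>~(s -> p) at some successor in {w0, w2, w3, w4, w5}.
    <>~(s -> p) holds at w0, so <><>~(s -> p) is true at w3.
      At w0: <>~(s -> p) requires ~(s -> p) at some successor in {w0, w1, w3, w4}.
        ~(s -> p) holds at w1, so <>~(s -> p) is true at w0.
Satisfying worlds: {w0, w1, w2, w3, w4, w5}

w0, w1, w2, w3, w4, w5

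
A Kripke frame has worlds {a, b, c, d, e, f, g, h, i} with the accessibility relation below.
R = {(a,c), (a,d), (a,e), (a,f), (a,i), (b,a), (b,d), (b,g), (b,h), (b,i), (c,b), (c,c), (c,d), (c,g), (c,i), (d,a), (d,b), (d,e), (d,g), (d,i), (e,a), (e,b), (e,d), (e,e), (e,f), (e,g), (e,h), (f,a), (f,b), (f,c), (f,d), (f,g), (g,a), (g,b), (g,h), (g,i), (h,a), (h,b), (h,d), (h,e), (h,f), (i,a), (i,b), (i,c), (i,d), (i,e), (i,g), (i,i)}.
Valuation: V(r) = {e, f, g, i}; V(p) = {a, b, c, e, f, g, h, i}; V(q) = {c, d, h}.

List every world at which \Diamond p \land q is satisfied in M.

c, d, h

Recall that \Diamond ψ holds at a world iff ψ holds at some accessible world.
Let φ = \Diamond p \land q. Evaluate φ at each world:
  a (successors {c, d, e, f, i}): φ is false.
  b (successors {a, d, g, h, i}): φ is false.
  c (successors {b, c, d, g, i}): φ is true.
  d (successors {a, b, e, g, i}): φ is true.
  e (successors {a, b, d, e, f, g, h}): φ is false.
  f (successors {a, b, c, d, g}): φ is false.
  g (successors {a, b, h, i}): φ is false.
  h (successors {a, b, d, e, f}): φ is true.
  i (successors {a, b, c, d, e, g, i}): φ is false.
For instance, at a:
  At a: \Diamond p is true, q is false, so \Diamond p \land q is false.
    At a: \Diamond p requires p at some successor in {c, d, e, f, i}.
      p holds at c, so \Diamond p is true at a.
Satisfying worlds: {c, d, h}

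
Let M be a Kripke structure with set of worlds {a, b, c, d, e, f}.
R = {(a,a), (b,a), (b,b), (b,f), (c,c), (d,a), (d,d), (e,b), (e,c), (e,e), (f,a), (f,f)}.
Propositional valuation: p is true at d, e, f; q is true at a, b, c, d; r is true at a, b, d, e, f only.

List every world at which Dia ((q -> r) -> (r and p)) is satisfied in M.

Let φ = Dia ((q -> r) -> (r and p)). Evaluate φ at each world:
  a (successors {a}): φ is false.
  b (successors {a, b, f}): φ is true.
  c (successors {c}): φ is true.
  d (successors {a, d}): φ is true.
  e (successors {b, c, e}): φ is true.
  f (successors {a, f}): φ is true.
For instance, at a:
  At a: Dia ((q -> r) -> (r and p)) requires (q -> r) -> (r and p) at some successor in {a}.
    At a: (q -> r) -> (r and p) is false.
  So Dia ((q -> r) -> (r and p)) is false at a.
Satisfying worlds: {b, c, d, e, f}

b, c, d, e, f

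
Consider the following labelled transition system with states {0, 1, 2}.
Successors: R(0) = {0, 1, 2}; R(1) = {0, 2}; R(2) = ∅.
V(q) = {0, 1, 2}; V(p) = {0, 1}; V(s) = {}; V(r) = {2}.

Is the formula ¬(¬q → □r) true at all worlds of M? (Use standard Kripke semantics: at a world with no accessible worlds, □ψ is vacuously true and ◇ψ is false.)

Recall that □ψ holds at a world iff ψ holds at every accessible world, and ◇ψ holds iff ψ holds at some accessible world.
Let φ = ¬(¬q → □r). Evaluate φ at each world:
  0 (successors {0, 1, 2}): φ is false.
  1 (successors {0, 2}): φ is false.
  2 (successors ∅): φ is false.
Detail at 0 (counterexample):
  At 0: ¬q → □r is true, so ¬(¬q → □r) is false.
    At 0: ¬q is false, □r is false, so ¬q → □r is true.
      At 0: □r requires r at every successor {0, 1, 2}.
        r fails at 0, so □r is false at 0.

No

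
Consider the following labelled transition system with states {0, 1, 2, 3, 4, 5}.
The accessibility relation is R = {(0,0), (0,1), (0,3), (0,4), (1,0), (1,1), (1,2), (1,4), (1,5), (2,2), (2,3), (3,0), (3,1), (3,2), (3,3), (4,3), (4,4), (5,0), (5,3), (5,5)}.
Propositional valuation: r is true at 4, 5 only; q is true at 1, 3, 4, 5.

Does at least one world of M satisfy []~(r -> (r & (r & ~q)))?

Recall that []ψ holds at a world iff ψ holds at every accessible world, and <>ψ holds iff ψ holds at some accessible world.
Let φ = []~(r -> (r & (r & ~q))). Evaluate φ at each world:
  0 (successors {0, 1, 3, 4}): φ is false.
  1 (successors {0, 1, 2, 4, 5}): φ is false.
  2 (successors {2, 3}): φ is false.
  3 (successors {0, 1, 2, 3}): φ is false.
  4 (successors {3, 4}): φ is false.
  5 (successors {0, 3, 5}): φ is false.
For instance, at 4:
  At 4: []~(r -> (r & (r & ~q))) requires ~(r -> (r & (r & ~q))) at every successor {3, 4}.
    ~(r -> (r & (r & ~q))) fails at 3, so []~(r -> (r & (r & ~q))) is false at 4.

No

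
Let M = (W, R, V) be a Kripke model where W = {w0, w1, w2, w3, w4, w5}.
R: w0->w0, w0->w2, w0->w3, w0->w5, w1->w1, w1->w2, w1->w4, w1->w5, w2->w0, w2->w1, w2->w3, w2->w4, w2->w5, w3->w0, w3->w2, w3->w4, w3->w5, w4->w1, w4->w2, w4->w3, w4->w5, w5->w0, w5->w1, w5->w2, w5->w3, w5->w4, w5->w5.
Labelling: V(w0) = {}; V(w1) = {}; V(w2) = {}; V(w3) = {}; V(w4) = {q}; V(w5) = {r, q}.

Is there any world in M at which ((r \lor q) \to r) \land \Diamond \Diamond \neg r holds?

Let φ = ((r \lor q) \to r) \land \Diamond \Diamond \neg r. Evaluate φ at each world:
  w0 (successors {w0, w2, w3, w5}): φ is true.
  w1 (successors {w1, w2, w4, w5}): φ is true.
  w2 (successors {w0, w1, w3, w4, w5}): φ is true.
  w3 (successors {w0, w2, w4, w5}): φ is true.
  w4 (successors {w1, w2, w3, w5}): φ is false.
  w5 (successors {w0, w1, w2, w3, w4, w5}): φ is true.
Detail at w0 (witness):
  At w0: (r \lor q) \to r is true, \Diamond \Diamond \neg r is true, so ((r \lor q) \to r) \land \Diamond \Diamond \neg r is true.
    At w0: \Diamond \Diamond \neg r requires \Diamond \neg r at some successor in {w0, w2, w3, w5}.
      \Diamond \neg r holds at w0, so \Diamond \Diamond \neg r is true at w0.

Yes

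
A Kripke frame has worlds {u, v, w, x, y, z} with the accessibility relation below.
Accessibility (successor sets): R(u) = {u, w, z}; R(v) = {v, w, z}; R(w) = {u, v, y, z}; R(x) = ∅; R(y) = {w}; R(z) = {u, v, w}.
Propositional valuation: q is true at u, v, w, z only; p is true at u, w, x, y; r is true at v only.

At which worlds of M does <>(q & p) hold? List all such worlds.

Let φ = <>(q & p). Evaluate φ at each world:
  u (successors {u, w, z}): φ is true.
  v (successors {v, w, z}): φ is true.
  w (successors {u, v, y, z}): φ is true.
  x (successors ∅): φ is false.
  y (successors {w}): φ is true.
  z (successors {u, v, w}): φ is true.
For instance, at w:
  At w: <>(q & p) requires q & p at some successor in {u, v, y, z}.
    q & p holds at u, so <>(q & p) is true at w.
Satisfying worlds: {u, v, w, y, z}

u, v, w, y, z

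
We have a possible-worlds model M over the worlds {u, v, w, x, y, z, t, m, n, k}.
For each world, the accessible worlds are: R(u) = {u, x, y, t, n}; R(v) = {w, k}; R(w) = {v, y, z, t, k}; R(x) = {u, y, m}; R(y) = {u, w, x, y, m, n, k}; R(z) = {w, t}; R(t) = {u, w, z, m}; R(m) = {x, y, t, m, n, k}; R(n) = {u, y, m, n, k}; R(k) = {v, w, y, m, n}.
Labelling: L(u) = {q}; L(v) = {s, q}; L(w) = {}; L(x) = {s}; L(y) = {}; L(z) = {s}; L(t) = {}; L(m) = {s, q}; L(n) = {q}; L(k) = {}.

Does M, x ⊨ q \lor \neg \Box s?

At x: q is false, \neg \Box s is true, so q \lor \neg \Box s is true.
  At x: \Box s is false, so \neg \Box s is true.
    At x: \Box s requires s at every successor {u, y, m}.
      s fails at u, so \Box s is false at x.

Yes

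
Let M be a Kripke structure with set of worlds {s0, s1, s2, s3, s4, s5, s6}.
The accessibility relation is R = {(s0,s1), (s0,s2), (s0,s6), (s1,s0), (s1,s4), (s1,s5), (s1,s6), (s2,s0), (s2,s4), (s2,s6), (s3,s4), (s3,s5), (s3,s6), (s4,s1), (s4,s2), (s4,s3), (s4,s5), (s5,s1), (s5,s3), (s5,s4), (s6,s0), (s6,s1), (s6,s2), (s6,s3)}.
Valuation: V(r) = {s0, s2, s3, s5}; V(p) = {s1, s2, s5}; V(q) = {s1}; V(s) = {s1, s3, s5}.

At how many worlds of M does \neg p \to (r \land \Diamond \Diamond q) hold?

5

Let φ = \neg p \to (r \land \Diamond \Diamond q). Evaluate φ at each world:
  s0 (successors {s1, s2, s6}): φ is true.
  s1 (successors {s0, s4, s5, s6}): φ is true.
  s2 (successors {s0, s4, s6}): φ is true.
  s3 (successors {s4, s5, s6}): φ is true.
  s4 (successors {s1, s2, s3, s5}): φ is false.
  s5 (successors {s1, s3, s4}): φ is true.
  s6 (successors {s0, s1, s2, s3}): φ is false.
For instance, at s6:
  At s6: \neg p is true, r \land \Diamond \Diamond q is false, so \neg p \to (r \land \Diamond \Diamond q) is false.
    At s6: r is false, \Diamond \Diamond q is true, so r \land \Diamond \Diamond q is false.
      At s6: \Diamond \Diamond q requires \Diamond q at some successor in {s0, s1, s2, s3}.
        \Diamond q holds at s0, so \Diamond \Diamond q is true at s6.
Satisfying worlds: {s0, s1, s2, s3, s5}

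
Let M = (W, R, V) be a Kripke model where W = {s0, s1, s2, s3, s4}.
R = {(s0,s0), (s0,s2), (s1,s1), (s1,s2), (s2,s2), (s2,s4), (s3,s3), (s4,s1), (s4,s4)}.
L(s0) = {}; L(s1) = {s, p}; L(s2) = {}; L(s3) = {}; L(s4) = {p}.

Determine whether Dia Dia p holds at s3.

No

Recall that Dia ψ holds at a world iff ψ holds at some accessible world.
At s3: Dia Dia p requires Dia p at some successor in {s3}.
  At s3: Dia p is false.
So Dia Dia p is false at s3.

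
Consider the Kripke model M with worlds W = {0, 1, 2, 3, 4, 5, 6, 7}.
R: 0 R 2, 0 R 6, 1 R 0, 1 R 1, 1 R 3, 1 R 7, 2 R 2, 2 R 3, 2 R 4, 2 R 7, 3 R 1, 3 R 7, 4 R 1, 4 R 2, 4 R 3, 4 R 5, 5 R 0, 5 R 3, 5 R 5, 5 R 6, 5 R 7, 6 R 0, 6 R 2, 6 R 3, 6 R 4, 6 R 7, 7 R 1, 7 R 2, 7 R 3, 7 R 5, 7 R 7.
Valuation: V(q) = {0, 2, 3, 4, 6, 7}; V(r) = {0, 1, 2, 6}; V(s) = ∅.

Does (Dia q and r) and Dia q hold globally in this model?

No

Recall that Dia ψ holds at a world iff ψ holds at some accessible world.
Let φ = (Dia q and r) and Dia q. Evaluate φ at each world:
  0 (successors {2, 6}): φ is true.
  1 (successors {0, 1, 3, 7}): φ is true.
  2 (successors {2, 3, 4, 7}): φ is true.
  3 (successors {1, 7}): φ is false.
  4 (successors {1, 2, 3, 5}): φ is false.
  5 (successors {0, 3, 5, 6, 7}): φ is false.
  6 (successors {0, 2, 3, 4, 7}): φ is true.
  7 (successors {1, 2, 3, 5, 7}): φ is false.
Detail at 3 (counterexample):
  At 3: Dia q and r is false, Dia q is true, so (Dia q and r) and Dia q is false.
    At 3: Dia q is true, r is false, so Dia q and r is false.
      At 3: Dia q requires q at some successor in {1, 7}.
        q holds at 7, so Dia q is true at 3.
    At 3: Dia q requires q at some successor in {1, 7}.
      q holds at 7, so Dia q is true at 3.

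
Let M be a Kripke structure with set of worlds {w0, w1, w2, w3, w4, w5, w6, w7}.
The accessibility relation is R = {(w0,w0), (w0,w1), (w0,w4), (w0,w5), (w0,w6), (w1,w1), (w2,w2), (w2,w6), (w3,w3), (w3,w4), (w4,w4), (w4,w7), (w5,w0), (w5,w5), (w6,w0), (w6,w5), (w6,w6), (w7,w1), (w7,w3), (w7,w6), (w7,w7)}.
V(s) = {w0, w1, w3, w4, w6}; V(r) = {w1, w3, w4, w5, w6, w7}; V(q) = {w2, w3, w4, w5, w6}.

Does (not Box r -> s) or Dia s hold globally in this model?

Let φ = (not Box r -> s) or Dia s. Evaluate φ at each world:
  w0 (successors {w0, w1, w4, w5, w6}): φ is true.
  w1 (successors {w1}): φ is true.
  w2 (successors {w2, w6}): φ is true.
  w3 (successors {w3, w4}): φ is true.
  w4 (successors {w4, w7}): φ is true.
  w5 (successors {w0, w5}): φ is true.
  w6 (successors {w0, w5, w6}): φ is true.
  w7 (successors {w1, w3, w6, w7}): φ is true.
For instance, at w1:
  At w1: not Box r -> s is true, Dia s is true, so (not Box r -> s) or Dia s is true.
    At w1: not Box r is false, s is true, so not Box r -> s is true.
      At w1: Box r is true, so not Box r is false.
    At w1: Dia s requires s at some successor in {w1}.
      s holds at w1, so Dia s is true at w1.

Yes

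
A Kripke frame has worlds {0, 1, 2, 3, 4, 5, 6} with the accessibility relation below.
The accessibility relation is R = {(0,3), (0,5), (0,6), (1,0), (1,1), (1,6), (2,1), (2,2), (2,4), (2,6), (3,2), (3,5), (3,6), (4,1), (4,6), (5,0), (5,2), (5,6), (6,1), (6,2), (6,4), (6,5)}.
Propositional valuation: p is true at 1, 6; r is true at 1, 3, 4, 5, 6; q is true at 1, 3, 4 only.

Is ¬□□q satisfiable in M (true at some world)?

Yes

Recall that □ψ holds at a world iff ψ holds at every accessible world, and ◇ψ holds iff ψ holds at some accessible world.
Let φ = ¬□□q. Evaluate φ at each world:
  0 (successors {3, 5, 6}): φ is true.
  1 (successors {0, 1, 6}): φ is true.
  2 (successors {1, 2, 4, 6}): φ is true.
  3 (successors {2, 5, 6}): φ is true.
  4 (successors {1, 6}): φ is true.
  5 (successors {0, 2, 6}): φ is true.
  6 (successors {1, 2, 4, 5}): φ is true.
Detail at 0 (witness):
  At 0: □□q is false, so ¬□□q is true.
    At 0: □□q requires □q at every successor {3, 5, 6}.
      □q fails at 3, so □□q is false at 0.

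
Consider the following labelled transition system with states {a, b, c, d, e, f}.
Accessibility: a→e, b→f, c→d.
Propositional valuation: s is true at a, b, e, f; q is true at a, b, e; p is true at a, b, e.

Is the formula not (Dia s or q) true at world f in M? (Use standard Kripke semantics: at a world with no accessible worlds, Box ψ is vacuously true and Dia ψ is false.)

At f: Dia s or q is false, so not (Dia s or q) is true.
  At f: Dia s is false, q is false, so Dia s or q is false.
    At f: no accessible worlds, so Dia s is false.

Yes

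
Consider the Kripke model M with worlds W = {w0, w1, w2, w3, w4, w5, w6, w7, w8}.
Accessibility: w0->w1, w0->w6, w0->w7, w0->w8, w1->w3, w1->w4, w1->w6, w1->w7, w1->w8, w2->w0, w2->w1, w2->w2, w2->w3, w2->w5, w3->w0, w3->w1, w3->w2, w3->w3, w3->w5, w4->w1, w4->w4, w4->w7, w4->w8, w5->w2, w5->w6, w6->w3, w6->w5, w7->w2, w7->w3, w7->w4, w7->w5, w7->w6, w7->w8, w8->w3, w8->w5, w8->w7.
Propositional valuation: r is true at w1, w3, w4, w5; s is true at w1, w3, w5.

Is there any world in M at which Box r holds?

Let φ = Box r. Evaluate φ at each world:
  w0 (successors {w1, w6, w7, w8}): φ is false.
  w1 (successors {w3, w4, w6, w7, w8}): φ is false.
  w2 (successors {w0, w1, w2, w3, w5}): φ is false.
  w3 (successors {w0, w1, w2, w3, w5}): φ is false.
  w4 (successors {w1, w4, w7, w8}): φ is false.
  w5 (successors {w2, w6}): φ is false.
  w6 (successors {w3, w5}): φ is true.
  w7 (successors {w2, w3, w4, w5, w6, w8}): φ is false.
  w8 (successors {w3, w5, w7}): φ is false.
Detail at w6 (witness):
  At w6: Box r requires r at every successor {w3, w5}.
    At w3: r is true.
    At w5: r is true.
  So Box r is true at w6.

Yes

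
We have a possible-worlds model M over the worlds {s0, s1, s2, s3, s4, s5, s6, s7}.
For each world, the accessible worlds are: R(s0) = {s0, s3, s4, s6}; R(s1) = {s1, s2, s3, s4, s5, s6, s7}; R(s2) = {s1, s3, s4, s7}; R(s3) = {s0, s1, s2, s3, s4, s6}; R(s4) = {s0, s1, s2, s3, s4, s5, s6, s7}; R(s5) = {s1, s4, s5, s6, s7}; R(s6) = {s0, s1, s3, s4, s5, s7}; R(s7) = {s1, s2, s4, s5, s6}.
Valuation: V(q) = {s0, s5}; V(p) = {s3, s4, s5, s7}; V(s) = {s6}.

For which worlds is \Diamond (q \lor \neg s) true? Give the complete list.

Recall that \Diamond ψ holds at a world iff ψ holds at some accessible world.
Let φ = \Diamond (q \lor \neg s). Evaluate φ at each world:
  s0 (successors {s0, s3, s4, s6}): φ is true.
  s1 (successors {s1, s2, s3, s4, s5, s6, s7}): φ is true.
  s2 (successors {s1, s3, s4, s7}): φ is true.
  s3 (successors {s0, s1, s2, s3, s4, s6}): φ is true.
  s4 (successors {s0, s1, s2, s3, s4, s5, s6, s7}): φ is true.
  s5 (successors {s1, s4, s5, s6, s7}): φ is true.
  s6 (successors {s0, s1, s3, s4, s5, s7}): φ is true.
  s7 (successors {s1, s2, s4, s5, s6}): φ is true.
For instance, at s4:
  At s4: \Diamond (q \lor \neg s) requires q \lor \neg s at some successor in {s0, s1, s2, s3, s4, s5, s6, s7}.
    q \lor \neg s holds at s0, so \Diamond (q \lor \neg s) is true at s4.
Satisfying worlds: {s0, s1, s2, s3, s4, s5, s6, s7}

s0, s1, s2, s3, s4, s5, s6, s7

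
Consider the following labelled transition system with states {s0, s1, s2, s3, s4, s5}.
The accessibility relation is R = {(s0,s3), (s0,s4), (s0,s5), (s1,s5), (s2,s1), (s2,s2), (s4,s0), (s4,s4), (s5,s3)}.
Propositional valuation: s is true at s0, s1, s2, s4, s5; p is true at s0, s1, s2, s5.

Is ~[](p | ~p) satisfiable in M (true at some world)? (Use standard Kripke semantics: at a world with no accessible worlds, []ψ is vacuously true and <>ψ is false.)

No

Let φ = ~[](p | ~p). Evaluate φ at each world:
  s0 (successors {s3, s4, s5}): φ is false.
  s1 (successors {s5}): φ is false.
  s2 (successors {s1, s2}): φ is false.
  s3 (successors ∅): φ is false.
  s4 (successors {s0, s4}): φ is false.
  s5 (successors {s3}): φ is false.
For instance, at s1:
  At s1: [](p | ~p) is true, so ~[](p | ~p) is false.
    At s1: [](p | ~p) requires p | ~p at every successor {s5}.
      At s5: p | ~p is true.
    So [](p | ~p) is true at s1.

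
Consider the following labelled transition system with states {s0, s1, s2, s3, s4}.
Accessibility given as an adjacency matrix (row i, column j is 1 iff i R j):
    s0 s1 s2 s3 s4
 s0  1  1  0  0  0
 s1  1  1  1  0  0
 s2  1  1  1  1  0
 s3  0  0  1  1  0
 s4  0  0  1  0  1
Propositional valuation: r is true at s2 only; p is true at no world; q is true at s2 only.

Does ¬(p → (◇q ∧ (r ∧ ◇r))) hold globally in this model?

Let φ = ¬(p → (◇q ∧ (r ∧ ◇r))). Evaluate φ at each world:
  s0 (successors {s0, s1}): φ is false.
  s1 (successors {s0, s1, s2}): φ is false.
  s2 (successors {s0, s1, s2, s3}): φ is false.
  s3 (successors {s2, s3}): φ is false.
  s4 (successors {s2, s4}): φ is false.
Detail at s0 (counterexample):
  At s0: p → (◇q ∧ (r ∧ ◇r)) is true, so ¬(p → (◇q ∧ (r ∧ ◇r))) is false.
    At s0: p is false, ◇q ∧ (r ∧ ◇r) is false, so p → (◇q ∧ (r ∧ ◇r)) is true.
      At s0: ◇q is false, r ∧ ◇r is false, so ◇q ∧ (r ∧ ◇r) is false.

No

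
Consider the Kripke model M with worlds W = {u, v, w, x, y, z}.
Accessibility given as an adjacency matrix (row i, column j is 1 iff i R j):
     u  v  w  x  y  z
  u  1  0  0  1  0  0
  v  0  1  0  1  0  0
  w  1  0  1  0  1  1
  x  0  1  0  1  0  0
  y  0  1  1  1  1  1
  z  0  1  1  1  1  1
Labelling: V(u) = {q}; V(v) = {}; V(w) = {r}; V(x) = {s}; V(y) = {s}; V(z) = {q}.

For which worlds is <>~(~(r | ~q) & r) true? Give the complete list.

u, v, w, x, y, z

Let φ = <>~(~(r | ~q) & r). Evaluate φ at each world:
  u (successors {u, x}): φ is true.
  v (successors {v, x}): φ is true.
  w (successors {u, w, y, z}): φ is true.
  x (successors {v, x}): φ is true.
  y (successors {v, w, x, y, z}): φ is true.
  z (successors {v, w, x, y, z}): φ is true.
For instance, at z:
  At z: <>~(~(r | ~q) & r) requires ~(~(r | ~q) & r) at some successor in {v, w, x, y, z}.
    ~(~(r | ~q) & r) holds at v, so <>~(~(r | ~q) & r) is true at z.
Satisfying worlds: {u, v, w, x, y, z}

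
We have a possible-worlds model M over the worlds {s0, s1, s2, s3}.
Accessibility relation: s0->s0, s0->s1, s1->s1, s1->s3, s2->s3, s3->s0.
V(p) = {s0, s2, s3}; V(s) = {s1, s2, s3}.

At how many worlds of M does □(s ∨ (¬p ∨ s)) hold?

Let φ = □(s ∨ (¬p ∨ s)). Evaluate φ at each world:
  s0 (successors {s0, s1}): φ is false.
  s1 (successors {s1, s3}): φ is true.
  s2 (successors {s3}): φ is true.
  s3 (successors {s0}): φ is false.
For instance, at s2:
  At s2: □(s ∨ (¬p ∨ s)) requires s ∨ (¬p ∨ s) at every successor {s3}.
    At s3: s ∨ (¬p ∨ s) is true.
  So □(s ∨ (¬p ∨ s)) is true at s2.
Satisfying worlds: {s1, s2}

2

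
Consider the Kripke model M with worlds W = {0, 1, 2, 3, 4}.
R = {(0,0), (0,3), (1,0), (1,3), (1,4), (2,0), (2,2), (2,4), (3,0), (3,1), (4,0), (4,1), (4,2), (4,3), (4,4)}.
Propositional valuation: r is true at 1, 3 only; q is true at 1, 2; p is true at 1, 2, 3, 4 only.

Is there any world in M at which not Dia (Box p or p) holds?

Let φ = not Dia (Box p or p). Evaluate φ at each world:
  0 (successors {0, 3}): φ is false.
  1 (successors {0, 3, 4}): φ is false.
  2 (successors {0, 2, 4}): φ is false.
  3 (successors {0, 1}): φ is false.
  4 (successors {0, 1, 2, 3, 4}): φ is false.
For instance, at 1:
  At 1: Dia (Box p or p) is true, so not Dia (Box p or p) is false.
    At 1: Dia (Box p or p) requires Box p or p at some successor in {0, 3, 4}.
      Box p or p holds at 3, so Dia (Box p or p) is true at 1.

No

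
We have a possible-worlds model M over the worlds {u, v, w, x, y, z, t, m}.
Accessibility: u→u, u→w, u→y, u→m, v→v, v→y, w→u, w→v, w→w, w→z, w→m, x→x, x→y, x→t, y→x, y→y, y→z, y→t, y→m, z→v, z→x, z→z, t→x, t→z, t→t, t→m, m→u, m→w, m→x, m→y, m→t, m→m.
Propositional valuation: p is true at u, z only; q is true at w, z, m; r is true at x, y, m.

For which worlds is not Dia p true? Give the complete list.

v, x

Let φ = not Dia p. Evaluate φ at each world:
  u (successors {u, w, y, m}): φ is false.
  v (successors {v, y}): φ is true.
  w (successors {u, v, w, z, m}): φ is false.
  x (successors {x, y, t}): φ is true.
  y (successors {x, y, z, t, m}): φ is false.
  z (successors {v, x, z}): φ is false.
  t (successors {x, z, t, m}): φ is false.
  m (successors {u, w, x, y, t, m}): φ is false.
For instance, at u:
  At u: Dia p is true, so not Dia p is false.
    At u: Dia p requires p at some successor in {u, w, y, m}.
      p holds at u, so Dia p is true at u.
Satisfying worlds: {v, x}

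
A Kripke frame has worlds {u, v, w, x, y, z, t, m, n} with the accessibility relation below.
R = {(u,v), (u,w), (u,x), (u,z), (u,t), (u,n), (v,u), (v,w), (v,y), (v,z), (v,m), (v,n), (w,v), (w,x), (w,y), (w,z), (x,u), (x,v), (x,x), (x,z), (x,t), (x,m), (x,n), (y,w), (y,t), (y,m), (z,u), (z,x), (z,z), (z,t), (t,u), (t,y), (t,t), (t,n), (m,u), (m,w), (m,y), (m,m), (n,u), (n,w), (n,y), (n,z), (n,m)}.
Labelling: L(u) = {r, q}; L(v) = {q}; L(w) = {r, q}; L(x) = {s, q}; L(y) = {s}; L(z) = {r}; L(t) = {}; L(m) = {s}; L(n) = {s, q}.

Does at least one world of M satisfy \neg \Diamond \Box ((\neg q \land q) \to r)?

No

Let φ = \neg \Diamond \Box ((\neg q \land q) \to r). Evaluate φ at each world:
  u (successors {v, w, x, z, t, n}): φ is false.
  v (successors {u, w, y, z, m, n}): φ is false.
  w (successors {v, x, y, z}): φ is false.
  x (successors {u, v, x, z, t, m, n}): φ is false.
  y (successors {w, t, m}): φ is false.
  z (successors {u, x, z, t}): φ is false.
  t (successors {u, y, t, n}): φ is false.
  m (successors {u, w, y, m}): φ is false.
  n (successors {u, w, y, z, m}): φ is false.
For instance, at w:
  At w: \Diamond \Box ((\neg q \land q) \to r) is true, so \neg \Diamond \Box ((\neg q \land q) \to r) is false.
    At w: \Diamond \Box ((\neg q \land q) \to r) requires \Box ((\neg q \land q) \to r) at some successor in {v, x, y, z}.
      \Box ((\neg q \land q) \to r) holds at v, so \Diamond \Box ((\neg q \land q) \to r) is true at w.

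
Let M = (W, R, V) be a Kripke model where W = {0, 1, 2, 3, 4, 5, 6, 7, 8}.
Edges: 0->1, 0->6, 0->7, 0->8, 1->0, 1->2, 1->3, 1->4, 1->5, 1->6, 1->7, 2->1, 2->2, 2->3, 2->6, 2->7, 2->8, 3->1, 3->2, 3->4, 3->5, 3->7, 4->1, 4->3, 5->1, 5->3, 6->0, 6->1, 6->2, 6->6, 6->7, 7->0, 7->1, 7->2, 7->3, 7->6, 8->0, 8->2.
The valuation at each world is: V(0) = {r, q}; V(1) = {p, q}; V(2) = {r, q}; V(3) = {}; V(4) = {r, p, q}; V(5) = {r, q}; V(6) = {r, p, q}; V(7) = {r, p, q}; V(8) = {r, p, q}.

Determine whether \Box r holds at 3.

No

At 3: \Box r requires r at every successor {1, 2, 4, 5, 7}.
  r fails at 1, so \Box r is false at 3.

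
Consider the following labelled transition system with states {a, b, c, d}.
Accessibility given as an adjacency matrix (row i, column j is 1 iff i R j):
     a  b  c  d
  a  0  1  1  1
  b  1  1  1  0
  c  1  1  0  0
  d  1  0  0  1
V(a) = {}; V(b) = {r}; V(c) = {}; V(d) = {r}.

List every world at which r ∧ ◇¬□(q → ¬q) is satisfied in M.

none

Let φ = r ∧ ◇¬□(q → ¬q). Evaluate φ at each world:
  a (successors {b, c, d}): φ is false.
  b (successors {a, b, c}): φ is false.
  c (successors {a, b}): φ is false.
  d (successors {a, d}): φ is false.
For instance, at b:
  At b: r is true, ◇¬□(q → ¬q) is false, so r ∧ ◇¬□(q → ¬q) is false.
    At b: ◇¬□(q → ¬q) requires ¬□(q → ¬q) at some successor in {a, b, c}.
      At a: ¬□(q → ¬q) is false.
      At b: ¬□(q → ¬q) is false.
      At c: ¬□(q → ¬q) is false.
    So ◇¬□(q → ¬q) is false at b.
Satisfying worlds: none.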